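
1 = 1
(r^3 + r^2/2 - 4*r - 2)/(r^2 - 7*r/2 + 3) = (2*r^2 + 5*r + 2)/(2*r - 3)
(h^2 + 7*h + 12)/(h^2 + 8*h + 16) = (h + 3)/(h + 4)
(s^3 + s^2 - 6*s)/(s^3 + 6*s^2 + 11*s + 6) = s*(s - 2)/(s^2 + 3*s + 2)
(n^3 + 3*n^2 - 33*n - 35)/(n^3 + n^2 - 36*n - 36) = (n^2 + 2*n - 35)/(n^2 - 36)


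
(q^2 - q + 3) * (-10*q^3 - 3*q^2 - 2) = -10*q^5 + 7*q^4 - 27*q^3 - 11*q^2 + 2*q - 6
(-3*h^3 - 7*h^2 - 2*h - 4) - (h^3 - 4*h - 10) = -4*h^3 - 7*h^2 + 2*h + 6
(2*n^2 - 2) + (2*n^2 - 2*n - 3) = 4*n^2 - 2*n - 5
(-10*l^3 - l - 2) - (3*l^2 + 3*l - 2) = -10*l^3 - 3*l^2 - 4*l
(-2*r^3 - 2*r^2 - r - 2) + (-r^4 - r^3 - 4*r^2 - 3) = -r^4 - 3*r^3 - 6*r^2 - r - 5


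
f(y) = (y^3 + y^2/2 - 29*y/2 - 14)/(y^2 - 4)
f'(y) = -2*y*(y^3 + y^2/2 - 29*y/2 - 14)/(y^2 - 4)^2 + (3*y^2 + y - 29/2)/(y^2 - 4) = (y^4 + 5*y^2/2 + 24*y + 58)/(y^4 - 8*y^2 + 16)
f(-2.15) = 15.34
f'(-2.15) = 101.48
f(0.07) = 3.76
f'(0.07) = 3.74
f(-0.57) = 1.57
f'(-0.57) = 3.35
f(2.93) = -5.90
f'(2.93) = 10.63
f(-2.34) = 6.68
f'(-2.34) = 20.90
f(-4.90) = -2.43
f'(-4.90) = 1.44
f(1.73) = 32.18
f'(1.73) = 114.33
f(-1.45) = -2.65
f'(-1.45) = 9.13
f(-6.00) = -3.91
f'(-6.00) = 1.27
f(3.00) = -5.20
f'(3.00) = 9.34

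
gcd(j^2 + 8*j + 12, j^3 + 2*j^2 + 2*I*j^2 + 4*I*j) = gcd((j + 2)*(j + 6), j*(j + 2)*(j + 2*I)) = j + 2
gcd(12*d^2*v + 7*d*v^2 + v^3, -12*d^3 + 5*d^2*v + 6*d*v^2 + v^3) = 12*d^2 + 7*d*v + v^2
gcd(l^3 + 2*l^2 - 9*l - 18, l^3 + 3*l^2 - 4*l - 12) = l^2 + 5*l + 6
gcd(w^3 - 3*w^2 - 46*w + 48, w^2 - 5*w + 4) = w - 1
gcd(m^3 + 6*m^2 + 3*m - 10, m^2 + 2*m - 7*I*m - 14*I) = m + 2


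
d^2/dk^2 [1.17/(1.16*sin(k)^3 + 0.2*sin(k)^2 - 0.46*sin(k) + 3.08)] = (28.338336*(0.114942528735632*sin(k) - 1.0*cos(k)^2 + 0.867816091954023)^2*cos(k)^2 + (0.479699999999999*sin(k) - 3.0537*sin(3*k) - 0.468*cos(2*k))*(1.16*sin(k)^3 + 0.2*sin(k)^2 - 0.46*sin(k) + 3.08))/(1.16*sin(k)^3 + 0.2*sin(k)^2 - 0.46*sin(k) + 3.08)^3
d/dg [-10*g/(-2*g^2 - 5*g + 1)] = 10*(-2*g^2 - 1)/(4*g^4 + 20*g^3 + 21*g^2 - 10*g + 1)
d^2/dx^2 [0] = 0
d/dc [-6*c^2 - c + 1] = -12*c - 1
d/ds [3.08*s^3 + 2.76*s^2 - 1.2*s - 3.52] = 9.24*s^2 + 5.52*s - 1.2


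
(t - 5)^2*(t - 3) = t^3 - 13*t^2 + 55*t - 75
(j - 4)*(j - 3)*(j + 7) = j^3 - 37*j + 84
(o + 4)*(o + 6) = o^2 + 10*o + 24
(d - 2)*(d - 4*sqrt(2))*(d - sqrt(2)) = d^3 - 5*sqrt(2)*d^2 - 2*d^2 + 8*d + 10*sqrt(2)*d - 16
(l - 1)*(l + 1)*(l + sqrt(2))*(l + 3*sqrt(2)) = l^4 + 4*sqrt(2)*l^3 + 5*l^2 - 4*sqrt(2)*l - 6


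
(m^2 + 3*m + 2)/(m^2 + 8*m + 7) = (m + 2)/(m + 7)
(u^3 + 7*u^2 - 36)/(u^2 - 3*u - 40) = (-u^3 - 7*u^2 + 36)/(-u^2 + 3*u + 40)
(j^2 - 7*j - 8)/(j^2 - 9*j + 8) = (j + 1)/(j - 1)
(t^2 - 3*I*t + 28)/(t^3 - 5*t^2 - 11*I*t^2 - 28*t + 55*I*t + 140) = (t + 4*I)/(t^2 - t*(5 + 4*I) + 20*I)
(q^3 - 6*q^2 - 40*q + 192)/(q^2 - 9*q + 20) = (q^2 - 2*q - 48)/(q - 5)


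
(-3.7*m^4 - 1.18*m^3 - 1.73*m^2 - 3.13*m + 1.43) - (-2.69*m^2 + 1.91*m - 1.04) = -3.7*m^4 - 1.18*m^3 + 0.96*m^2 - 5.04*m + 2.47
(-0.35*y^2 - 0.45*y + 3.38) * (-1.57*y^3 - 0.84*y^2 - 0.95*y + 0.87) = 0.5495*y^5 + 1.0005*y^4 - 4.5961*y^3 - 2.7162*y^2 - 3.6025*y + 2.9406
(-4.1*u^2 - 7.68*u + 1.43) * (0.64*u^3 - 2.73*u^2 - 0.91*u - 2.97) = -2.624*u^5 + 6.2778*u^4 + 25.6126*u^3 + 15.2619*u^2 + 21.5083*u - 4.2471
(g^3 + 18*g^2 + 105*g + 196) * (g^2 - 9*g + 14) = g^5 + 9*g^4 - 43*g^3 - 497*g^2 - 294*g + 2744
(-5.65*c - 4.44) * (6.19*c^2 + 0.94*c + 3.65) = -34.9735*c^3 - 32.7946*c^2 - 24.7961*c - 16.206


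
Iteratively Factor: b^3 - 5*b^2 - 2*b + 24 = (b - 3)*(b^2 - 2*b - 8) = (b - 3)*(b + 2)*(b - 4)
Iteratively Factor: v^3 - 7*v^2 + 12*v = (v - 4)*(v^2 - 3*v) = v*(v - 4)*(v - 3)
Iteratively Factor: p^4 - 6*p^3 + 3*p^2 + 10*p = (p - 5)*(p^3 - p^2 - 2*p) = (p - 5)*(p + 1)*(p^2 - 2*p) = (p - 5)*(p - 2)*(p + 1)*(p)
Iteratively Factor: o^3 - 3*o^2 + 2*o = (o - 2)*(o^2 - o) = (o - 2)*(o - 1)*(o)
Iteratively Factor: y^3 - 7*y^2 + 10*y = (y - 2)*(y^2 - 5*y) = (y - 5)*(y - 2)*(y)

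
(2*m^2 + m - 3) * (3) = 6*m^2 + 3*m - 9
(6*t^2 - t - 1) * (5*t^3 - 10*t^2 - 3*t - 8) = 30*t^5 - 65*t^4 - 13*t^3 - 35*t^2 + 11*t + 8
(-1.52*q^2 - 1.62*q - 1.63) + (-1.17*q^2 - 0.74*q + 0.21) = -2.69*q^2 - 2.36*q - 1.42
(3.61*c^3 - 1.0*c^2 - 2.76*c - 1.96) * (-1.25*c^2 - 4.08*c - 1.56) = -4.5125*c^5 - 13.4788*c^4 + 1.8984*c^3 + 15.2708*c^2 + 12.3024*c + 3.0576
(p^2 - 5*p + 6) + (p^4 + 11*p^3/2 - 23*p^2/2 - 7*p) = p^4 + 11*p^3/2 - 21*p^2/2 - 12*p + 6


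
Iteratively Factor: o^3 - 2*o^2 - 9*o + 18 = (o + 3)*(o^2 - 5*o + 6) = (o - 2)*(o + 3)*(o - 3)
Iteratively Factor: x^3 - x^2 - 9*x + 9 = (x - 1)*(x^2 - 9) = (x - 3)*(x - 1)*(x + 3)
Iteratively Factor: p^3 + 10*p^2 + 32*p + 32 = (p + 4)*(p^2 + 6*p + 8) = (p + 2)*(p + 4)*(p + 4)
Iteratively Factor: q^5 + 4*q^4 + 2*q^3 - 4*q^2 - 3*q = (q - 1)*(q^4 + 5*q^3 + 7*q^2 + 3*q) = q*(q - 1)*(q^3 + 5*q^2 + 7*q + 3) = q*(q - 1)*(q + 1)*(q^2 + 4*q + 3) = q*(q - 1)*(q + 1)*(q + 3)*(q + 1)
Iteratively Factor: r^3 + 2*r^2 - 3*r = (r - 1)*(r^2 + 3*r) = (r - 1)*(r + 3)*(r)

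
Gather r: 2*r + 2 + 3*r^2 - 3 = 3*r^2 + 2*r - 1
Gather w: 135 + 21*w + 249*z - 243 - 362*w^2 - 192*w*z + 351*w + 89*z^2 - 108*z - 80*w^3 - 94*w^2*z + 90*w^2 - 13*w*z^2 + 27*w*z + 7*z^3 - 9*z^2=-80*w^3 + w^2*(-94*z - 272) + w*(-13*z^2 - 165*z + 372) + 7*z^3 + 80*z^2 + 141*z - 108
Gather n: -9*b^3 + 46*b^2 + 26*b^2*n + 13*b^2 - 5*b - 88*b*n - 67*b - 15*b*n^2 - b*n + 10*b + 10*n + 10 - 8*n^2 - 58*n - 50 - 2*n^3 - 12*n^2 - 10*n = -9*b^3 + 59*b^2 - 62*b - 2*n^3 + n^2*(-15*b - 20) + n*(26*b^2 - 89*b - 58) - 40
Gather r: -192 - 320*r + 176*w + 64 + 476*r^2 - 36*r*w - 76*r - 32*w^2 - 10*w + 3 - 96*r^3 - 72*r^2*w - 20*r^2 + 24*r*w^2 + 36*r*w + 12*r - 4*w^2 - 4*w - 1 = -96*r^3 + r^2*(456 - 72*w) + r*(24*w^2 - 384) - 36*w^2 + 162*w - 126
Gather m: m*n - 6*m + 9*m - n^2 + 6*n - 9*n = m*(n + 3) - n^2 - 3*n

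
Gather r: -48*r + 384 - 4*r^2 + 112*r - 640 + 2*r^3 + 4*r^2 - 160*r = 2*r^3 - 96*r - 256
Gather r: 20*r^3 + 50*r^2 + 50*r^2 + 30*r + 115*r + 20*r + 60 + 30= 20*r^3 + 100*r^2 + 165*r + 90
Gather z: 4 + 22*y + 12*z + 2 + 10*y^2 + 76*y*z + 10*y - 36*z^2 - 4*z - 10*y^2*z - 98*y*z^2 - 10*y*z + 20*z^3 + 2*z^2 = 10*y^2 + 32*y + 20*z^3 + z^2*(-98*y - 34) + z*(-10*y^2 + 66*y + 8) + 6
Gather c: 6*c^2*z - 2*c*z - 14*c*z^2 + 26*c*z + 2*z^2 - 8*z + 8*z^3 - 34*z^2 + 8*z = 6*c^2*z + c*(-14*z^2 + 24*z) + 8*z^3 - 32*z^2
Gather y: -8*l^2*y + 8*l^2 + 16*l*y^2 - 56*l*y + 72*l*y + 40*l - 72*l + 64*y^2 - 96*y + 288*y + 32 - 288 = 8*l^2 - 32*l + y^2*(16*l + 64) + y*(-8*l^2 + 16*l + 192) - 256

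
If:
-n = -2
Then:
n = 2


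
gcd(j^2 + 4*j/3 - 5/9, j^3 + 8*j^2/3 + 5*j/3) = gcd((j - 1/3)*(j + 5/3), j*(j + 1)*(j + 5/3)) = j + 5/3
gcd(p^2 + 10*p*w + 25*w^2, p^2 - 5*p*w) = 1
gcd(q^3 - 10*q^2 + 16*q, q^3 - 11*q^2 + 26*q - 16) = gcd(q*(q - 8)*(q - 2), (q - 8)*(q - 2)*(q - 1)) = q^2 - 10*q + 16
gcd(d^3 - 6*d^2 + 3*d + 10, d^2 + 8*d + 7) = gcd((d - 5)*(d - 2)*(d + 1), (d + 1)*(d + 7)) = d + 1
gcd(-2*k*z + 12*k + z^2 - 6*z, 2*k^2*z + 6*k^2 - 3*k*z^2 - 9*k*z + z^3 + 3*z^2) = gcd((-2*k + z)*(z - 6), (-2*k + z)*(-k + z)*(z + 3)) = -2*k + z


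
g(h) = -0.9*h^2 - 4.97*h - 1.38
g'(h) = -1.8*h - 4.97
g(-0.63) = 1.39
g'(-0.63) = -3.84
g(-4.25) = 3.49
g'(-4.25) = 2.68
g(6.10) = -65.19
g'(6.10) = -15.95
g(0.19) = -2.36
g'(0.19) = -5.31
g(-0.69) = 1.62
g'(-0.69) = -3.73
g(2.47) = -19.15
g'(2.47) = -9.42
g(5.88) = -61.72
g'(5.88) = -15.55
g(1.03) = -7.45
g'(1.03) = -6.82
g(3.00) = -24.39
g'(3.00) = -10.37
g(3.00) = -24.39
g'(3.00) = -10.37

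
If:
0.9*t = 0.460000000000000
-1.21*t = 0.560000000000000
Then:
No Solution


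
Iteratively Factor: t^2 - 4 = (t + 2)*(t - 2)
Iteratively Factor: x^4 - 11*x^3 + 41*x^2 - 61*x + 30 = (x - 2)*(x^3 - 9*x^2 + 23*x - 15) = (x - 5)*(x - 2)*(x^2 - 4*x + 3) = (x - 5)*(x - 3)*(x - 2)*(x - 1)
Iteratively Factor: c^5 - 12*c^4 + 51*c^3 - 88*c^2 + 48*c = (c - 3)*(c^4 - 9*c^3 + 24*c^2 - 16*c) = c*(c - 3)*(c^3 - 9*c^2 + 24*c - 16) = c*(c - 3)*(c - 1)*(c^2 - 8*c + 16) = c*(c - 4)*(c - 3)*(c - 1)*(c - 4)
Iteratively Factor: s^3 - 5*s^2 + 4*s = (s - 1)*(s^2 - 4*s) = (s - 4)*(s - 1)*(s)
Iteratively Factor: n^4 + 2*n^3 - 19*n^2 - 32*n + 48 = (n - 1)*(n^3 + 3*n^2 - 16*n - 48) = (n - 1)*(n + 4)*(n^2 - n - 12) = (n - 4)*(n - 1)*(n + 4)*(n + 3)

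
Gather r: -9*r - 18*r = -27*r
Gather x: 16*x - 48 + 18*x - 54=34*x - 102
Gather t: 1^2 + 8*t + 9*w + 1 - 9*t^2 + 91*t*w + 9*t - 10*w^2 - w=-9*t^2 + t*(91*w + 17) - 10*w^2 + 8*w + 2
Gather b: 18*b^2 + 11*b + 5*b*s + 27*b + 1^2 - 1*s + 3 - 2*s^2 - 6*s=18*b^2 + b*(5*s + 38) - 2*s^2 - 7*s + 4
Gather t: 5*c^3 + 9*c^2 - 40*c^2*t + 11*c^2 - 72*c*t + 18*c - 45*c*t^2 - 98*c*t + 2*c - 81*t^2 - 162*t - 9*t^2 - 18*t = 5*c^3 + 20*c^2 + 20*c + t^2*(-45*c - 90) + t*(-40*c^2 - 170*c - 180)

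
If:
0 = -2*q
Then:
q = 0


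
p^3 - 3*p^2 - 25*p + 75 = (p - 5)*(p - 3)*(p + 5)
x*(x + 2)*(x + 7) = x^3 + 9*x^2 + 14*x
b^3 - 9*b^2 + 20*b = b*(b - 5)*(b - 4)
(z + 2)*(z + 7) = z^2 + 9*z + 14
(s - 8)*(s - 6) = s^2 - 14*s + 48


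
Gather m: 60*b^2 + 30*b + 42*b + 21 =60*b^2 + 72*b + 21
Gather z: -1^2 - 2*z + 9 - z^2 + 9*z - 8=-z^2 + 7*z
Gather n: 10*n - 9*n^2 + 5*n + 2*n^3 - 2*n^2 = 2*n^3 - 11*n^2 + 15*n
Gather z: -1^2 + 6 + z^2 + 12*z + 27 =z^2 + 12*z + 32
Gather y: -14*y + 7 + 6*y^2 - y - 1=6*y^2 - 15*y + 6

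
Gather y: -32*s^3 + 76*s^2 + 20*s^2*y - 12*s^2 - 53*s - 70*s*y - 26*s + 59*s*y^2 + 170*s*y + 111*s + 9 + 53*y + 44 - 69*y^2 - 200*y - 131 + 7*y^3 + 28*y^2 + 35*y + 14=-32*s^3 + 64*s^2 + 32*s + 7*y^3 + y^2*(59*s - 41) + y*(20*s^2 + 100*s - 112) - 64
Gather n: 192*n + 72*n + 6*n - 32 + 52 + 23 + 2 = 270*n + 45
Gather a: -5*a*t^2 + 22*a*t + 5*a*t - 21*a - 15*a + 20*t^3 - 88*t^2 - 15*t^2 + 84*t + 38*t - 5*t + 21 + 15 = a*(-5*t^2 + 27*t - 36) + 20*t^3 - 103*t^2 + 117*t + 36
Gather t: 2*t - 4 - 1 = 2*t - 5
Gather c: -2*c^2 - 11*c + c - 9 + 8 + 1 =-2*c^2 - 10*c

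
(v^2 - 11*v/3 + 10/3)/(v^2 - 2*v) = (v - 5/3)/v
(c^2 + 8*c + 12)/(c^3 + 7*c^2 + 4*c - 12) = 1/(c - 1)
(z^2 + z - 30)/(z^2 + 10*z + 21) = (z^2 + z - 30)/(z^2 + 10*z + 21)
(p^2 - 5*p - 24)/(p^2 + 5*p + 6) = (p - 8)/(p + 2)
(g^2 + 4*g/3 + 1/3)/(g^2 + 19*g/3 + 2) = (g + 1)/(g + 6)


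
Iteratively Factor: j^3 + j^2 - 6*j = (j - 2)*(j^2 + 3*j) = j*(j - 2)*(j + 3)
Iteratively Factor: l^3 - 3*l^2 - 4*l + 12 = (l - 2)*(l^2 - l - 6) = (l - 3)*(l - 2)*(l + 2)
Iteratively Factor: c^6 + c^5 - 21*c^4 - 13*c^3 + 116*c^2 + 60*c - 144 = (c + 2)*(c^5 - c^4 - 19*c^3 + 25*c^2 + 66*c - 72) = (c + 2)^2*(c^4 - 3*c^3 - 13*c^2 + 51*c - 36) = (c - 3)*(c + 2)^2*(c^3 - 13*c + 12) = (c - 3)*(c + 2)^2*(c + 4)*(c^2 - 4*c + 3) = (c - 3)*(c - 1)*(c + 2)^2*(c + 4)*(c - 3)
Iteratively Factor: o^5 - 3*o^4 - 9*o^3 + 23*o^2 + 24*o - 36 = (o + 2)*(o^4 - 5*o^3 + o^2 + 21*o - 18) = (o - 1)*(o + 2)*(o^3 - 4*o^2 - 3*o + 18) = (o - 3)*(o - 1)*(o + 2)*(o^2 - o - 6) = (o - 3)*(o - 1)*(o + 2)^2*(o - 3)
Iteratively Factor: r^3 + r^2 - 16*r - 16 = (r + 4)*(r^2 - 3*r - 4) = (r - 4)*(r + 4)*(r + 1)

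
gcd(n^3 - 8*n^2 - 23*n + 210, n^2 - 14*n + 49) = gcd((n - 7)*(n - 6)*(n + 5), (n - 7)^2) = n - 7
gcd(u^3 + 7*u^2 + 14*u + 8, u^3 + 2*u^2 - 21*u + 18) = 1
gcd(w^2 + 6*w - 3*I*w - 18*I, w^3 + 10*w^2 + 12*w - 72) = w + 6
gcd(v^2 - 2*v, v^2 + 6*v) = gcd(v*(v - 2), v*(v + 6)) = v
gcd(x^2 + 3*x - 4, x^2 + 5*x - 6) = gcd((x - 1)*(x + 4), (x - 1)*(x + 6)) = x - 1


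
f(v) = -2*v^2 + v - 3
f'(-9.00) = 37.00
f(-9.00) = -174.00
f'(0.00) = 1.00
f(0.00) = -3.00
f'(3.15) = -11.60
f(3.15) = -19.70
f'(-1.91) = 8.64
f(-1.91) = -12.21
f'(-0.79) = 4.16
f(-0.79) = -5.04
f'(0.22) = 0.12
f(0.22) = -2.88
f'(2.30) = -8.20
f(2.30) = -11.28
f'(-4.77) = 20.08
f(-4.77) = -53.28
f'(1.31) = -4.24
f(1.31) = -5.12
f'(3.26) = -12.04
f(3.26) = -21.00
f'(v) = 1 - 4*v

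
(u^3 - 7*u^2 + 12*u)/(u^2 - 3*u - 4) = u*(u - 3)/(u + 1)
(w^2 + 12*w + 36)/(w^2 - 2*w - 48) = (w + 6)/(w - 8)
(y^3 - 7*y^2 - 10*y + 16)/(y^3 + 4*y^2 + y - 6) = (y - 8)/(y + 3)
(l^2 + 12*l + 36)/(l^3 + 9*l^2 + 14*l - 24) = (l + 6)/(l^2 + 3*l - 4)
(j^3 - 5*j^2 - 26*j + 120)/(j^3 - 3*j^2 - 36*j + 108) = (j^2 + j - 20)/(j^2 + 3*j - 18)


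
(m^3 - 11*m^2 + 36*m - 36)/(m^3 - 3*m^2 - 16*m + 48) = (m^2 - 8*m + 12)/(m^2 - 16)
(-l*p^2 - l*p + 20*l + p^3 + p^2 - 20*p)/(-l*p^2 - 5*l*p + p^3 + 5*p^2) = (p - 4)/p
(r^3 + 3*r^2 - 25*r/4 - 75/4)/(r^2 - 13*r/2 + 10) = (2*r^2 + 11*r + 15)/(2*(r - 4))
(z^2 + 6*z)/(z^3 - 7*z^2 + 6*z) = (z + 6)/(z^2 - 7*z + 6)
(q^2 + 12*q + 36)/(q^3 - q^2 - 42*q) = (q + 6)/(q*(q - 7))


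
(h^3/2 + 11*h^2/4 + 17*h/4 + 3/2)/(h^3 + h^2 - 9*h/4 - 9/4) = (2*h^3 + 11*h^2 + 17*h + 6)/(4*h^3 + 4*h^2 - 9*h - 9)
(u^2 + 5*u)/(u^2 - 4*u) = (u + 5)/(u - 4)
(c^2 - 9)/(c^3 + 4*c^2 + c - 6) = (c - 3)/(c^2 + c - 2)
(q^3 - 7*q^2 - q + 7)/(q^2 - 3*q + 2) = (q^2 - 6*q - 7)/(q - 2)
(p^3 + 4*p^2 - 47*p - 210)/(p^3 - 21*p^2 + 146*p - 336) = (p^2 + 11*p + 30)/(p^2 - 14*p + 48)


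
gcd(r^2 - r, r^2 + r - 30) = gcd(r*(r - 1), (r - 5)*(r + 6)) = 1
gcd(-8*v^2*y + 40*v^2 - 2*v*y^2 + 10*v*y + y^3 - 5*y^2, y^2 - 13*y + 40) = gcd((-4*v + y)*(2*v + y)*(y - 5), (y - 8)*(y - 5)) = y - 5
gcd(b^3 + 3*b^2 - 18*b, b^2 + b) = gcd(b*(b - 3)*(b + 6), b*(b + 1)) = b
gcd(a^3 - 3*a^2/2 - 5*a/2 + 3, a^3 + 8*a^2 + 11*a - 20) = a - 1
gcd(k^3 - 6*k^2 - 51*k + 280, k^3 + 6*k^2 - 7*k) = k + 7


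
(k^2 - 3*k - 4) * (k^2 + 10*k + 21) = k^4 + 7*k^3 - 13*k^2 - 103*k - 84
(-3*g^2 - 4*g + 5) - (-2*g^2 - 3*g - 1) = -g^2 - g + 6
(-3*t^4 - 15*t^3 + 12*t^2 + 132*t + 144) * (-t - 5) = 3*t^5 + 30*t^4 + 63*t^3 - 192*t^2 - 804*t - 720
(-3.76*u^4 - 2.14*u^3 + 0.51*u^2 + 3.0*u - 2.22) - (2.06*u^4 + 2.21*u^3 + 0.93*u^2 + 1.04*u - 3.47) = -5.82*u^4 - 4.35*u^3 - 0.42*u^2 + 1.96*u + 1.25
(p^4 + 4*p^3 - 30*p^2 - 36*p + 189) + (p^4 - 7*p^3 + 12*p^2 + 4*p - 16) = 2*p^4 - 3*p^3 - 18*p^2 - 32*p + 173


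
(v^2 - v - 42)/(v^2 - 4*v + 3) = (v^2 - v - 42)/(v^2 - 4*v + 3)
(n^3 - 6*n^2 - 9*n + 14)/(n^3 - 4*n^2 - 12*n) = (n^2 - 8*n + 7)/(n*(n - 6))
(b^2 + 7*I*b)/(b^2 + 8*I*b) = (b + 7*I)/(b + 8*I)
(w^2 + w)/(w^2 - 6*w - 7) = w/(w - 7)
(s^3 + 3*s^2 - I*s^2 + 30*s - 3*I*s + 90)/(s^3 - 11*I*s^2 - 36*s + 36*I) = (s^2 + s*(3 + 5*I) + 15*I)/(s^2 - 5*I*s - 6)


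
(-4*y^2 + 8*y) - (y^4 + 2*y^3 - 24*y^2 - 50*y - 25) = -y^4 - 2*y^3 + 20*y^2 + 58*y + 25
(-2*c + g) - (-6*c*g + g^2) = 6*c*g - 2*c - g^2 + g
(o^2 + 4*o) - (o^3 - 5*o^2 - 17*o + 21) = -o^3 + 6*o^2 + 21*o - 21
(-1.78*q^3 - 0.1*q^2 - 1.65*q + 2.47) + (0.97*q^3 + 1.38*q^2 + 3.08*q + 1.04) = -0.81*q^3 + 1.28*q^2 + 1.43*q + 3.51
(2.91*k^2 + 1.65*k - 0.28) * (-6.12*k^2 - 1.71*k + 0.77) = -17.8092*k^4 - 15.0741*k^3 + 1.1328*k^2 + 1.7493*k - 0.2156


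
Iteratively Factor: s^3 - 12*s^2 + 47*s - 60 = (s - 3)*(s^2 - 9*s + 20) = (s - 4)*(s - 3)*(s - 5)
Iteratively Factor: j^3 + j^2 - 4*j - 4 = (j + 1)*(j^2 - 4) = (j + 1)*(j + 2)*(j - 2)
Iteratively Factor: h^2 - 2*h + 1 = (h - 1)*(h - 1)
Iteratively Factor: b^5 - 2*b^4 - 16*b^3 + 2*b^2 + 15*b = (b + 3)*(b^4 - 5*b^3 - b^2 + 5*b) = b*(b + 3)*(b^3 - 5*b^2 - b + 5) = b*(b - 5)*(b + 3)*(b^2 - 1) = b*(b - 5)*(b + 1)*(b + 3)*(b - 1)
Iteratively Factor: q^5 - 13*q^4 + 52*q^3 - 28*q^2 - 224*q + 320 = (q - 4)*(q^4 - 9*q^3 + 16*q^2 + 36*q - 80) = (q - 5)*(q - 4)*(q^3 - 4*q^2 - 4*q + 16) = (q - 5)*(q - 4)^2*(q^2 - 4) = (q - 5)*(q - 4)^2*(q + 2)*(q - 2)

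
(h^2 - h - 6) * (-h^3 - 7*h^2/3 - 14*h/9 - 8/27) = -h^5 - 4*h^4/3 + 61*h^3/9 + 412*h^2/27 + 260*h/27 + 16/9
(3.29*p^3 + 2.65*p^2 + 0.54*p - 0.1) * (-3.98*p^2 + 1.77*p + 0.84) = -13.0942*p^5 - 4.7237*p^4 + 5.3049*p^3 + 3.5798*p^2 + 0.2766*p - 0.084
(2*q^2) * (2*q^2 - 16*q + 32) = 4*q^4 - 32*q^3 + 64*q^2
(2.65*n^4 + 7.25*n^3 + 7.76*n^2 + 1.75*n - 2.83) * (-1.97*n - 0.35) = -5.2205*n^5 - 15.21*n^4 - 17.8247*n^3 - 6.1635*n^2 + 4.9626*n + 0.9905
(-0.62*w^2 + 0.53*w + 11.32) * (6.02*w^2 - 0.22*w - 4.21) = -3.7324*w^4 + 3.327*w^3 + 70.64*w^2 - 4.7217*w - 47.6572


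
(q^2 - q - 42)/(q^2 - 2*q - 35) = (q + 6)/(q + 5)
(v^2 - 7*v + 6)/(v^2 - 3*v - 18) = (v - 1)/(v + 3)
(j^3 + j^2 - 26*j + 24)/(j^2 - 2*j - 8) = (j^2 + 5*j - 6)/(j + 2)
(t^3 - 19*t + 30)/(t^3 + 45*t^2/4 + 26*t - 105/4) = 4*(t^2 - 5*t + 6)/(4*t^2 + 25*t - 21)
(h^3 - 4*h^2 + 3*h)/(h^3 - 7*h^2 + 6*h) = (h - 3)/(h - 6)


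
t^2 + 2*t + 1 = (t + 1)^2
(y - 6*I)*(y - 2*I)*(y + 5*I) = y^3 - 3*I*y^2 + 28*y - 60*I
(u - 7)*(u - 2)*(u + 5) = u^3 - 4*u^2 - 31*u + 70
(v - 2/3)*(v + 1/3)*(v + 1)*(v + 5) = v^4 + 17*v^3/3 + 25*v^2/9 - 3*v - 10/9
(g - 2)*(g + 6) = g^2 + 4*g - 12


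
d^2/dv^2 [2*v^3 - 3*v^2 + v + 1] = 12*v - 6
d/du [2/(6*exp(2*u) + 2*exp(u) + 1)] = (-24*exp(u) - 4)*exp(u)/(6*exp(2*u) + 2*exp(u) + 1)^2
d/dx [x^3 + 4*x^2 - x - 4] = 3*x^2 + 8*x - 1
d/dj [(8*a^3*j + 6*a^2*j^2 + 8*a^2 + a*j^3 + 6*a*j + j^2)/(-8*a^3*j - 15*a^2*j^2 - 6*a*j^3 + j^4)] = (72*a^4*j^2 + 64*a^4 + 8*a^3*j^3 + 176*a^3*j - 11*a^2*j^4 + 50*a^2*j^2 - a*j^5 - 10*a*j^3 - 2*j^4)/(j^2*(64*a^5 + 176*a^4*j + 145*a^3*j^2 + 19*a^2*j^3 - 13*a*j^4 + j^5))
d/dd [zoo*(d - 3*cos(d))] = zoo*(sin(d) + 1)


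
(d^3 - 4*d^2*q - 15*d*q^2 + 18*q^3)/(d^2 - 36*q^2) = (d^2 + 2*d*q - 3*q^2)/(d + 6*q)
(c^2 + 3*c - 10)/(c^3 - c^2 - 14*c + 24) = (c + 5)/(c^2 + c - 12)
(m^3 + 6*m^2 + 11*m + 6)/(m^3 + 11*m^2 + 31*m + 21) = (m + 2)/(m + 7)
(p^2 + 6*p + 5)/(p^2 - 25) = (p + 1)/(p - 5)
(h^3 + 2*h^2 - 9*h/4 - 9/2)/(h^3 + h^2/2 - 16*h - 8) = (4*h^3 + 8*h^2 - 9*h - 18)/(2*(2*h^3 + h^2 - 32*h - 16))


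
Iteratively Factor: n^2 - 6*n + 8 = (n - 2)*(n - 4)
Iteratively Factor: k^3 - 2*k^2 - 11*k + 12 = (k - 4)*(k^2 + 2*k - 3) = (k - 4)*(k + 3)*(k - 1)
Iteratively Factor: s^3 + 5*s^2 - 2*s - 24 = (s - 2)*(s^2 + 7*s + 12) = (s - 2)*(s + 4)*(s + 3)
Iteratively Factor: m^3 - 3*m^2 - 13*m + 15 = (m - 1)*(m^2 - 2*m - 15) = (m - 1)*(m + 3)*(m - 5)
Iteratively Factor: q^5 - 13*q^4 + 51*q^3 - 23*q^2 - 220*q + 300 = (q - 5)*(q^4 - 8*q^3 + 11*q^2 + 32*q - 60) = (q - 5)*(q - 2)*(q^3 - 6*q^2 - q + 30) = (q - 5)*(q - 3)*(q - 2)*(q^2 - 3*q - 10) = (q - 5)^2*(q - 3)*(q - 2)*(q + 2)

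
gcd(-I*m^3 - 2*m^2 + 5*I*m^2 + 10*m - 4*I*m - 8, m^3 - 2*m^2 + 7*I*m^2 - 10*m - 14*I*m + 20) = 1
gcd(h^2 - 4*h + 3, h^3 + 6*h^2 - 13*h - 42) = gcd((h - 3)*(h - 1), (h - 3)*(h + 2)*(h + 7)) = h - 3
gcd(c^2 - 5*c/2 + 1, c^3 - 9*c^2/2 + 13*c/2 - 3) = c - 2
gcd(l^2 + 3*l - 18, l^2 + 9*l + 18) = l + 6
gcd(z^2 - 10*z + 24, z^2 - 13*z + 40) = 1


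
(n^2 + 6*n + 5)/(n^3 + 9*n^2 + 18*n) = (n^2 + 6*n + 5)/(n*(n^2 + 9*n + 18))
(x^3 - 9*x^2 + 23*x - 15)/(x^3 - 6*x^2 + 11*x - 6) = (x - 5)/(x - 2)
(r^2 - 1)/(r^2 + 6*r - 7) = (r + 1)/(r + 7)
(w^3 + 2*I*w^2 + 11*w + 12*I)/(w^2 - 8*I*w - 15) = (w^2 + 5*I*w - 4)/(w - 5*I)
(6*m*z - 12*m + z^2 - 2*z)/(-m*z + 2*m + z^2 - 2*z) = (6*m + z)/(-m + z)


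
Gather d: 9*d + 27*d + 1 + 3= 36*d + 4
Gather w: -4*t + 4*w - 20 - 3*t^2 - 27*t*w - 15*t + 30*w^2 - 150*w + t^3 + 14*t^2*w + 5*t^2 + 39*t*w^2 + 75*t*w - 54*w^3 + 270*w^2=t^3 + 2*t^2 - 19*t - 54*w^3 + w^2*(39*t + 300) + w*(14*t^2 + 48*t - 146) - 20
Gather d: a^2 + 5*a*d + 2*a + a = a^2 + 5*a*d + 3*a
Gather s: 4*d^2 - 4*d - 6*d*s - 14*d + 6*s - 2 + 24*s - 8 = 4*d^2 - 18*d + s*(30 - 6*d) - 10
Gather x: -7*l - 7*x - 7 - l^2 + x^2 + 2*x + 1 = -l^2 - 7*l + x^2 - 5*x - 6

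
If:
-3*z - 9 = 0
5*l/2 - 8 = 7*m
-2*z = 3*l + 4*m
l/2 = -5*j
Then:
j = -37/155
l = 74/31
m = -9/31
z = -3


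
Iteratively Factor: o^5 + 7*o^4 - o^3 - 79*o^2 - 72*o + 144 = (o - 3)*(o^4 + 10*o^3 + 29*o^2 + 8*o - 48) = (o - 3)*(o + 4)*(o^3 + 6*o^2 + 5*o - 12) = (o - 3)*(o + 3)*(o + 4)*(o^2 + 3*o - 4) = (o - 3)*(o - 1)*(o + 3)*(o + 4)*(o + 4)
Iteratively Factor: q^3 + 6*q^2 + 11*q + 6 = (q + 3)*(q^2 + 3*q + 2) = (q + 2)*(q + 3)*(q + 1)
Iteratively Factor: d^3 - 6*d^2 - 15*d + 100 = (d - 5)*(d^2 - d - 20) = (d - 5)^2*(d + 4)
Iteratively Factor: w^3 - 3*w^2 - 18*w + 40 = (w + 4)*(w^2 - 7*w + 10) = (w - 2)*(w + 4)*(w - 5)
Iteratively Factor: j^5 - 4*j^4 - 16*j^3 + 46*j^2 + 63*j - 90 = (j - 5)*(j^4 + j^3 - 11*j^2 - 9*j + 18) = (j - 5)*(j - 3)*(j^3 + 4*j^2 + j - 6) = (j - 5)*(j - 3)*(j - 1)*(j^2 + 5*j + 6) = (j - 5)*(j - 3)*(j - 1)*(j + 2)*(j + 3)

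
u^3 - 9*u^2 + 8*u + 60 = (u - 6)*(u - 5)*(u + 2)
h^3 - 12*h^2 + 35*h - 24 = (h - 8)*(h - 3)*(h - 1)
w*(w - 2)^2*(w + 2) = w^4 - 2*w^3 - 4*w^2 + 8*w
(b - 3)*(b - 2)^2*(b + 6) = b^4 - b^3 - 26*b^2 + 84*b - 72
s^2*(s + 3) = s^3 + 3*s^2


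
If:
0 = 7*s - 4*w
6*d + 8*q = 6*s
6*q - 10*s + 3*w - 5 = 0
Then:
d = -2*w/63 - 10/9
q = 19*w/42 + 5/6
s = 4*w/7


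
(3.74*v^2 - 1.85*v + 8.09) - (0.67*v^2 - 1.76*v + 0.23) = 3.07*v^2 - 0.0900000000000001*v + 7.86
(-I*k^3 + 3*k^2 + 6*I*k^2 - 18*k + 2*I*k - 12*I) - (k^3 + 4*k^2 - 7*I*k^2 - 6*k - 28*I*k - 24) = -k^3 - I*k^3 - k^2 + 13*I*k^2 - 12*k + 30*I*k + 24 - 12*I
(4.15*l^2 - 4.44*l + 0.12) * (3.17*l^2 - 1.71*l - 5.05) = 13.1555*l^4 - 21.1713*l^3 - 12.9847*l^2 + 22.2168*l - 0.606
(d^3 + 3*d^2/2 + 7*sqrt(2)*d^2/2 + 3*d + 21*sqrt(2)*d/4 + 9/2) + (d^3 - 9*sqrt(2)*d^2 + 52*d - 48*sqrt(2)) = 2*d^3 - 11*sqrt(2)*d^2/2 + 3*d^2/2 + 21*sqrt(2)*d/4 + 55*d - 48*sqrt(2) + 9/2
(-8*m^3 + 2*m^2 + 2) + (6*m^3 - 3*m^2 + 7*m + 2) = -2*m^3 - m^2 + 7*m + 4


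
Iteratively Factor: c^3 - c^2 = (c - 1)*(c^2) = c*(c - 1)*(c)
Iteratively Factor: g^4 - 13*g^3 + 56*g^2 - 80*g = (g - 5)*(g^3 - 8*g^2 + 16*g) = (g - 5)*(g - 4)*(g^2 - 4*g) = g*(g - 5)*(g - 4)*(g - 4)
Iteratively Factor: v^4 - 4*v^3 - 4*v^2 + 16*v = (v - 2)*(v^3 - 2*v^2 - 8*v) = v*(v - 2)*(v^2 - 2*v - 8) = v*(v - 2)*(v + 2)*(v - 4)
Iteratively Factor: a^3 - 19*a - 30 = (a + 2)*(a^2 - 2*a - 15) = (a - 5)*(a + 2)*(a + 3)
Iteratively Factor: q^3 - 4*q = (q)*(q^2 - 4) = q*(q + 2)*(q - 2)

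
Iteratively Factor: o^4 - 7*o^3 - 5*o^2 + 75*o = (o - 5)*(o^3 - 2*o^2 - 15*o) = (o - 5)^2*(o^2 + 3*o) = o*(o - 5)^2*(o + 3)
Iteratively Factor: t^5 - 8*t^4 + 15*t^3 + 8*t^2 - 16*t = (t - 4)*(t^4 - 4*t^3 - t^2 + 4*t) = (t - 4)^2*(t^3 - t) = (t - 4)^2*(t + 1)*(t^2 - t) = t*(t - 4)^2*(t + 1)*(t - 1)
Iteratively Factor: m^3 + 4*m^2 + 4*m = (m + 2)*(m^2 + 2*m) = m*(m + 2)*(m + 2)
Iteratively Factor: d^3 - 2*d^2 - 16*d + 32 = (d - 2)*(d^2 - 16) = (d - 4)*(d - 2)*(d + 4)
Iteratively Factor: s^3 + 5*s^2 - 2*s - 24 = (s - 2)*(s^2 + 7*s + 12) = (s - 2)*(s + 4)*(s + 3)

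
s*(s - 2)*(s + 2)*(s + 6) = s^4 + 6*s^3 - 4*s^2 - 24*s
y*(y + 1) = y^2 + y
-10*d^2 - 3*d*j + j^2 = (-5*d + j)*(2*d + j)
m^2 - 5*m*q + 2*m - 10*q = (m + 2)*(m - 5*q)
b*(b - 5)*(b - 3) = b^3 - 8*b^2 + 15*b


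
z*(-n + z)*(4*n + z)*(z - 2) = -4*n^2*z^2 + 8*n^2*z + 3*n*z^3 - 6*n*z^2 + z^4 - 2*z^3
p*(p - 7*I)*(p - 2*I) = p^3 - 9*I*p^2 - 14*p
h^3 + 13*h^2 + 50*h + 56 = (h + 2)*(h + 4)*(h + 7)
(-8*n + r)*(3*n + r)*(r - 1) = -24*n^2*r + 24*n^2 - 5*n*r^2 + 5*n*r + r^3 - r^2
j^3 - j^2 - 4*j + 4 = (j - 2)*(j - 1)*(j + 2)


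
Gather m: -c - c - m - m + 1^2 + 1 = -2*c - 2*m + 2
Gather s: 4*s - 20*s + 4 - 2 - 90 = -16*s - 88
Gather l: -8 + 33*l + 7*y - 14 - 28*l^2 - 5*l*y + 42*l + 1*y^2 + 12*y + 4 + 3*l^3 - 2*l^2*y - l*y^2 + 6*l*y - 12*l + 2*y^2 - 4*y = 3*l^3 + l^2*(-2*y - 28) + l*(-y^2 + y + 63) + 3*y^2 + 15*y - 18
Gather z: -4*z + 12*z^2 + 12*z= 12*z^2 + 8*z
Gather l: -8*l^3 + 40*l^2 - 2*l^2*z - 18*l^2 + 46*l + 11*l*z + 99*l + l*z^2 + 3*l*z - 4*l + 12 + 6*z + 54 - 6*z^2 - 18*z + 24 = -8*l^3 + l^2*(22 - 2*z) + l*(z^2 + 14*z + 141) - 6*z^2 - 12*z + 90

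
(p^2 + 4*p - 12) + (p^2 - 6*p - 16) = 2*p^2 - 2*p - 28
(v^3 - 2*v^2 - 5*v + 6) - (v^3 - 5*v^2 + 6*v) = 3*v^2 - 11*v + 6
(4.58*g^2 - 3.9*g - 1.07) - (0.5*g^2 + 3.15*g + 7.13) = 4.08*g^2 - 7.05*g - 8.2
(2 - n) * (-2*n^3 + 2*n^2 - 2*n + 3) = 2*n^4 - 6*n^3 + 6*n^2 - 7*n + 6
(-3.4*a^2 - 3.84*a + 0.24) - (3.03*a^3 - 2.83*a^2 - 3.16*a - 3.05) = -3.03*a^3 - 0.57*a^2 - 0.68*a + 3.29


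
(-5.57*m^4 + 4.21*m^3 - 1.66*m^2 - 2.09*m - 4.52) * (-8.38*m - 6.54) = 46.6766*m^5 + 1.148*m^4 - 13.6226*m^3 + 28.3706*m^2 + 51.5462*m + 29.5608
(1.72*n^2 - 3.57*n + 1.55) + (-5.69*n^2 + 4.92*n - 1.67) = -3.97*n^2 + 1.35*n - 0.12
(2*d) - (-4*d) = 6*d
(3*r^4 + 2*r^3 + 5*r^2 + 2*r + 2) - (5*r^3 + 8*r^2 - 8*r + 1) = 3*r^4 - 3*r^3 - 3*r^2 + 10*r + 1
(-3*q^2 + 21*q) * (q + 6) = -3*q^3 + 3*q^2 + 126*q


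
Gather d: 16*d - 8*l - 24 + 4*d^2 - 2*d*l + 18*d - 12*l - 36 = 4*d^2 + d*(34 - 2*l) - 20*l - 60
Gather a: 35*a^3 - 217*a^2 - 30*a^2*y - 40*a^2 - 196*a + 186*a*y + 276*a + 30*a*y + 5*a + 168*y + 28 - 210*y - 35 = 35*a^3 + a^2*(-30*y - 257) + a*(216*y + 85) - 42*y - 7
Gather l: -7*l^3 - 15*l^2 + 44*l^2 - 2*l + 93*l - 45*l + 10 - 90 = -7*l^3 + 29*l^2 + 46*l - 80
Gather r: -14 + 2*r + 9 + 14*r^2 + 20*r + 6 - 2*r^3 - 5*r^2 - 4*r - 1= -2*r^3 + 9*r^2 + 18*r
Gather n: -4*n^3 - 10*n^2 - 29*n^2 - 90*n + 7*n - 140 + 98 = -4*n^3 - 39*n^2 - 83*n - 42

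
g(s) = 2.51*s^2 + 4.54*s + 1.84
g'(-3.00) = -10.52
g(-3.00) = 10.81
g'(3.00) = 19.60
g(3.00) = 38.05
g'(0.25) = 5.80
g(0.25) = 3.13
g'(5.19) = 30.59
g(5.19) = 93.01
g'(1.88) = 13.98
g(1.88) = 19.25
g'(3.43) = 21.76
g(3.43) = 46.94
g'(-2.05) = -5.75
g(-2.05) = 3.08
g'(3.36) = 21.41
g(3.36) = 45.43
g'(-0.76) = 0.72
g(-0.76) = -0.16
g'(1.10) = 10.06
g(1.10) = 9.87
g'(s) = 5.02*s + 4.54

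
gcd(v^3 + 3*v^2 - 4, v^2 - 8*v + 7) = v - 1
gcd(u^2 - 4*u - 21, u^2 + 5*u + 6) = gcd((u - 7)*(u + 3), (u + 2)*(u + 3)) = u + 3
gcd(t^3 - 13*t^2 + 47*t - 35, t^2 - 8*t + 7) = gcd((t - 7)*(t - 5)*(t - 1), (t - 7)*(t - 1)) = t^2 - 8*t + 7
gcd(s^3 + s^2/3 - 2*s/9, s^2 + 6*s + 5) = 1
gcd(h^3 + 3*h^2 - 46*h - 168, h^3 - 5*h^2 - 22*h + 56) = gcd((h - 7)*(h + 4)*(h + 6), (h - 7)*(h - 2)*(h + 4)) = h^2 - 3*h - 28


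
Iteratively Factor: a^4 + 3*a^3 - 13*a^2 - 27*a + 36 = (a - 1)*(a^3 + 4*a^2 - 9*a - 36) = (a - 1)*(a + 4)*(a^2 - 9) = (a - 3)*(a - 1)*(a + 4)*(a + 3)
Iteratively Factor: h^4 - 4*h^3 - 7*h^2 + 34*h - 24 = (h - 2)*(h^3 - 2*h^2 - 11*h + 12) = (h - 4)*(h - 2)*(h^2 + 2*h - 3) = (h - 4)*(h - 2)*(h - 1)*(h + 3)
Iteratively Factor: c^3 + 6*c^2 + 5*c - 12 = (c - 1)*(c^2 + 7*c + 12) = (c - 1)*(c + 4)*(c + 3)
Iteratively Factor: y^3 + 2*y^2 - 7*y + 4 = (y - 1)*(y^2 + 3*y - 4) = (y - 1)*(y + 4)*(y - 1)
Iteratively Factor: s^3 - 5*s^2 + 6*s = (s - 3)*(s^2 - 2*s) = (s - 3)*(s - 2)*(s)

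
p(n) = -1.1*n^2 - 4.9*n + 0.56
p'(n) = -2.2*n - 4.9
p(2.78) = -21.56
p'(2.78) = -11.02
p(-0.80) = 3.78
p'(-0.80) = -3.14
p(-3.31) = 4.73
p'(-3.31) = 2.38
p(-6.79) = -16.88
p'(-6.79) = 10.04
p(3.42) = -29.06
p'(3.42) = -12.42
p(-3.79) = 3.33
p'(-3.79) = 3.44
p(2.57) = -19.30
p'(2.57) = -10.55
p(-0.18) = 1.41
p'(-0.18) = -4.50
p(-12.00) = -99.04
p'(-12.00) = 21.50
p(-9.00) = -44.44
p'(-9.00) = 14.90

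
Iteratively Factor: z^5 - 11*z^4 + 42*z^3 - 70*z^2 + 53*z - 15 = (z - 1)*(z^4 - 10*z^3 + 32*z^2 - 38*z + 15) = (z - 1)^2*(z^3 - 9*z^2 + 23*z - 15) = (z - 1)^3*(z^2 - 8*z + 15) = (z - 5)*(z - 1)^3*(z - 3)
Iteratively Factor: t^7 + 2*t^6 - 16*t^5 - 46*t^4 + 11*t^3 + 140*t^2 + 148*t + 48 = (t + 2)*(t^6 - 16*t^4 - 14*t^3 + 39*t^2 + 62*t + 24) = (t + 1)*(t + 2)*(t^5 - t^4 - 15*t^3 + t^2 + 38*t + 24) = (t + 1)^2*(t + 2)*(t^4 - 2*t^3 - 13*t^2 + 14*t + 24) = (t - 4)*(t + 1)^2*(t + 2)*(t^3 + 2*t^2 - 5*t - 6) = (t - 4)*(t - 2)*(t + 1)^2*(t + 2)*(t^2 + 4*t + 3) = (t - 4)*(t - 2)*(t + 1)^2*(t + 2)*(t + 3)*(t + 1)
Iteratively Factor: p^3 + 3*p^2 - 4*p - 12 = (p + 2)*(p^2 + p - 6) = (p - 2)*(p + 2)*(p + 3)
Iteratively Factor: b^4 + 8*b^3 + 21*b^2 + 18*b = (b + 3)*(b^3 + 5*b^2 + 6*b) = b*(b + 3)*(b^2 + 5*b + 6) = b*(b + 2)*(b + 3)*(b + 3)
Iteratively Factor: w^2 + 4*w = (w)*(w + 4)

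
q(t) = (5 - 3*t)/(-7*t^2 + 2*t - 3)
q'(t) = (5 - 3*t)*(14*t - 2)/(-7*t^2 + 2*t - 3)^2 - 3/(-7*t^2 + 2*t - 3) = (-21*t^2 + 70*t - 1)/(49*t^4 - 28*t^3 + 46*t^2 - 12*t + 9)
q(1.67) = 0.00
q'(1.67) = 0.16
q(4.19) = 0.06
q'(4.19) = -0.01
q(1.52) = -0.03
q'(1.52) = 0.22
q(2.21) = 0.05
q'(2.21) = 0.05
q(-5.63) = -0.09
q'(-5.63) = -0.02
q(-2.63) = -0.23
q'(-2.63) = -0.10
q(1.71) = 0.01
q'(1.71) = 0.14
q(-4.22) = -0.13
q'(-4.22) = -0.04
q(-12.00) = -0.04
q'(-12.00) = 0.00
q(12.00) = 0.03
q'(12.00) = 0.00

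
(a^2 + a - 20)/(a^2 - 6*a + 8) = (a + 5)/(a - 2)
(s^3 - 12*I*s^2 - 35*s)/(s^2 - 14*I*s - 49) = s*(s - 5*I)/(s - 7*I)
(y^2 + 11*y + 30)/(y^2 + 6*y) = (y + 5)/y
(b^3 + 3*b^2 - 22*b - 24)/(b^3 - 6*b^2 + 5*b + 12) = (b + 6)/(b - 3)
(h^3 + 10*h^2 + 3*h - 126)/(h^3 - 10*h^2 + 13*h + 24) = (h^2 + 13*h + 42)/(h^2 - 7*h - 8)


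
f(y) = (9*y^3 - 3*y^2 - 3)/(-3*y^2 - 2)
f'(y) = 6*y*(9*y^3 - 3*y^2 - 3)/(-3*y^2 - 2)^2 + (27*y^2 - 6*y)/(-3*y^2 - 2) = 3*y*(-9*y^3 - 18*y - 2)/(9*y^4 + 12*y^2 + 4)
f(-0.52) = 1.81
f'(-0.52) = -1.70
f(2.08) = -4.34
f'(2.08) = -3.35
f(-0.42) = 1.66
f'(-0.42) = -1.23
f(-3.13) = 9.82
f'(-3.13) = -3.15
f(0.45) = 1.07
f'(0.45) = -2.17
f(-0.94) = 2.82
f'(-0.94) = -2.92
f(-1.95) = 6.05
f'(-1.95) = -3.25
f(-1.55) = 4.75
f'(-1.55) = -3.26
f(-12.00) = 36.84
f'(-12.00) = -3.01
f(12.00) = -34.83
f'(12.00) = -3.01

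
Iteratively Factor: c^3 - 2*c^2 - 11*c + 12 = (c - 1)*(c^2 - c - 12) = (c - 1)*(c + 3)*(c - 4)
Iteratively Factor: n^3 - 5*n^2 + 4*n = (n - 4)*(n^2 - n) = n*(n - 4)*(n - 1)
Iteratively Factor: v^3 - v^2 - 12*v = (v - 4)*(v^2 + 3*v) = v*(v - 4)*(v + 3)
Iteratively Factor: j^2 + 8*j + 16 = (j + 4)*(j + 4)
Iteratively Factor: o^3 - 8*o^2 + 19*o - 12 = (o - 3)*(o^2 - 5*o + 4) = (o - 3)*(o - 1)*(o - 4)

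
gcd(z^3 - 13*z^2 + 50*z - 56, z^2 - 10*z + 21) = z - 7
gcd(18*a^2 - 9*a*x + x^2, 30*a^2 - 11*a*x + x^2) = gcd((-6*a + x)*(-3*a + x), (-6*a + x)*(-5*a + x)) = -6*a + x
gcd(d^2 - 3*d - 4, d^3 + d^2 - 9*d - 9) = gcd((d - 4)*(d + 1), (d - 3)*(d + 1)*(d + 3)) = d + 1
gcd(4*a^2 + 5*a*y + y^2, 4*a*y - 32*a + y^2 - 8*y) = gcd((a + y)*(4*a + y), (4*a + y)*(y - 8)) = 4*a + y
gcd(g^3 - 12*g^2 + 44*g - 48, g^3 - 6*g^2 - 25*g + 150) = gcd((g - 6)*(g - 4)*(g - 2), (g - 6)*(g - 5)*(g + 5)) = g - 6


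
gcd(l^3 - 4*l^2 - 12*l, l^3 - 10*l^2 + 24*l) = l^2 - 6*l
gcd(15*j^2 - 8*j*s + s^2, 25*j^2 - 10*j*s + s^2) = -5*j + s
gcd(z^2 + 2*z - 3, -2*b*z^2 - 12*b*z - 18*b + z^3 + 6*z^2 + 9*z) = z + 3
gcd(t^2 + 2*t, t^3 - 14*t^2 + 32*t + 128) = t + 2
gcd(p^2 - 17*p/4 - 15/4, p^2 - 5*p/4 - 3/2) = p + 3/4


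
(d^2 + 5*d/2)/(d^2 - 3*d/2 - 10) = d/(d - 4)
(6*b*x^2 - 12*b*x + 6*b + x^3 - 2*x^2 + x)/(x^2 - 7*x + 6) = (6*b*x - 6*b + x^2 - x)/(x - 6)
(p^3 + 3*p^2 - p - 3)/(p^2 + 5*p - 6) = (p^2 + 4*p + 3)/(p + 6)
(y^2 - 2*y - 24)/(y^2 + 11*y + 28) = (y - 6)/(y + 7)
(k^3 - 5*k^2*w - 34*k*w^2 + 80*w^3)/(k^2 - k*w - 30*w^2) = (-k^2 + 10*k*w - 16*w^2)/(-k + 6*w)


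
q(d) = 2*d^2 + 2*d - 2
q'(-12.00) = -46.00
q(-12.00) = 262.00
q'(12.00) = 50.00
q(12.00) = 310.00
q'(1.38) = 7.52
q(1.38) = 4.57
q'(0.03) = 2.12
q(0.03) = -1.94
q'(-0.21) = 1.16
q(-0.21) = -2.33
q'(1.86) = 9.44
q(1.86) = 8.64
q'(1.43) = 7.72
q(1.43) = 4.95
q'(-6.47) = -23.88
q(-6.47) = 68.78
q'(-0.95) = -1.80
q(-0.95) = -2.10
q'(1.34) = 7.36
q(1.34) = 4.27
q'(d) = 4*d + 2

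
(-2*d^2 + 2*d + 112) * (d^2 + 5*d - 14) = -2*d^4 - 8*d^3 + 150*d^2 + 532*d - 1568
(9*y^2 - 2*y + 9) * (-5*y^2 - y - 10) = -45*y^4 + y^3 - 133*y^2 + 11*y - 90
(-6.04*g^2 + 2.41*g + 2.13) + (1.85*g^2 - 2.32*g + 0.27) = -4.19*g^2 + 0.0900000000000003*g + 2.4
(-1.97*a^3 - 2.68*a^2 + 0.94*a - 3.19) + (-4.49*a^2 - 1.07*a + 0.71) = -1.97*a^3 - 7.17*a^2 - 0.13*a - 2.48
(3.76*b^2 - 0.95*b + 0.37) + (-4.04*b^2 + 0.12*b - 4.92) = -0.28*b^2 - 0.83*b - 4.55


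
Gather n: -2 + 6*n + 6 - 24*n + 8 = 12 - 18*n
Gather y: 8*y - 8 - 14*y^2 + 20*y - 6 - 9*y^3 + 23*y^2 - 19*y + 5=-9*y^3 + 9*y^2 + 9*y - 9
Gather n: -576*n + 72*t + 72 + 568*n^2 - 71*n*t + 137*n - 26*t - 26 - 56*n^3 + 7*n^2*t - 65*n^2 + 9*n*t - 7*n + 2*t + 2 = -56*n^3 + n^2*(7*t + 503) + n*(-62*t - 446) + 48*t + 48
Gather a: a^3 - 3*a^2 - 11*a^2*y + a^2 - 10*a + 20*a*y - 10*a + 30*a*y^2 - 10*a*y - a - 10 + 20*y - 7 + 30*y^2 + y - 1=a^3 + a^2*(-11*y - 2) + a*(30*y^2 + 10*y - 21) + 30*y^2 + 21*y - 18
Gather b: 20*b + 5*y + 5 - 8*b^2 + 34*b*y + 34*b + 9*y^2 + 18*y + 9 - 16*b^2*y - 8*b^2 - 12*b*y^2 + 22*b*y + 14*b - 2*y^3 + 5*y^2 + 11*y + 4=b^2*(-16*y - 16) + b*(-12*y^2 + 56*y + 68) - 2*y^3 + 14*y^2 + 34*y + 18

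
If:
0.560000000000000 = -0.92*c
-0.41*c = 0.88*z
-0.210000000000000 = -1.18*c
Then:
No Solution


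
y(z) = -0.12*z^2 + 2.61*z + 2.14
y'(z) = 2.61 - 0.24*z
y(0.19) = 2.63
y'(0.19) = 2.56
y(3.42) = 9.66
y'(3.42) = 1.79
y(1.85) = 6.56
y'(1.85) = 2.17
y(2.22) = 7.34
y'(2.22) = 2.08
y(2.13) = 7.15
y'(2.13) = 2.10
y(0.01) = 2.17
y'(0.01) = 2.61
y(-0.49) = 0.83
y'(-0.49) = 2.73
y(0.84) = 4.25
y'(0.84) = 2.41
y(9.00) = 15.91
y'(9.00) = 0.45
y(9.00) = 15.91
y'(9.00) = 0.45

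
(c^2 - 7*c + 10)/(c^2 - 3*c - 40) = (-c^2 + 7*c - 10)/(-c^2 + 3*c + 40)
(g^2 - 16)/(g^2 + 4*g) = (g - 4)/g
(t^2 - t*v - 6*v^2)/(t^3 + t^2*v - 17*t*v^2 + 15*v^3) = (t + 2*v)/(t^2 + 4*t*v - 5*v^2)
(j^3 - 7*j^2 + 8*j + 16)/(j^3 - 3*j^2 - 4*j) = (j - 4)/j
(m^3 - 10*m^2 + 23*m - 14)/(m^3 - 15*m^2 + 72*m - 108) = (m^3 - 10*m^2 + 23*m - 14)/(m^3 - 15*m^2 + 72*m - 108)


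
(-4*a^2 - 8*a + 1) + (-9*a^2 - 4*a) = -13*a^2 - 12*a + 1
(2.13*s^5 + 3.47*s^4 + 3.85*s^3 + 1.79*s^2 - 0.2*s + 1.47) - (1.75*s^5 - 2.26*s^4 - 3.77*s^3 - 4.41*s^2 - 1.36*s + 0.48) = 0.38*s^5 + 5.73*s^4 + 7.62*s^3 + 6.2*s^2 + 1.16*s + 0.99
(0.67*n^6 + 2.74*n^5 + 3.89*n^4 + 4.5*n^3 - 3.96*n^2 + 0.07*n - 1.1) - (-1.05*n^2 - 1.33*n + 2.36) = 0.67*n^6 + 2.74*n^5 + 3.89*n^4 + 4.5*n^3 - 2.91*n^2 + 1.4*n - 3.46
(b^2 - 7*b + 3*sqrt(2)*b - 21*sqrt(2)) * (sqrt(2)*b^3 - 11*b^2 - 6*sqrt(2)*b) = sqrt(2)*b^5 - 7*sqrt(2)*b^4 - 5*b^4 - 39*sqrt(2)*b^3 + 35*b^3 - 36*b^2 + 273*sqrt(2)*b^2 + 252*b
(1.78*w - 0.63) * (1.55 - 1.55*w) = -2.759*w^2 + 3.7355*w - 0.9765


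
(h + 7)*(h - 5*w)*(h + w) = h^3 - 4*h^2*w + 7*h^2 - 5*h*w^2 - 28*h*w - 35*w^2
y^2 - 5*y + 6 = (y - 3)*(y - 2)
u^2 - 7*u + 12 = (u - 4)*(u - 3)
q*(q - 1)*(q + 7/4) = q^3 + 3*q^2/4 - 7*q/4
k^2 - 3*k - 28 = (k - 7)*(k + 4)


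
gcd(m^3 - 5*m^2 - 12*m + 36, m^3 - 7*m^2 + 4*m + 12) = m^2 - 8*m + 12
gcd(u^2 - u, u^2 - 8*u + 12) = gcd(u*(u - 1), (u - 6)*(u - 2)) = 1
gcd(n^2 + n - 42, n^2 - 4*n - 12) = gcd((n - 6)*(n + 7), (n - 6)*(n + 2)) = n - 6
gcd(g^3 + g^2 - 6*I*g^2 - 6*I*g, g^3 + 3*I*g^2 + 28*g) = g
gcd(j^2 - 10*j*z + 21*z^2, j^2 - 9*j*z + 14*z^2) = -j + 7*z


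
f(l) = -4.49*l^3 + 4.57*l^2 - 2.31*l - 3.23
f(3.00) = -90.26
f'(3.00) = -96.12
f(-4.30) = 448.19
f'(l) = -13.47*l^2 + 9.14*l - 2.31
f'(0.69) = -2.42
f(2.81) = -73.26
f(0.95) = -5.15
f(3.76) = -185.98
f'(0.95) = -5.78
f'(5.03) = -297.14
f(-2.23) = 74.44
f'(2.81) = -82.99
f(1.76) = -17.62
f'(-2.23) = -89.68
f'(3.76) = -158.38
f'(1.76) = -27.95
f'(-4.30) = -290.67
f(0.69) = -4.12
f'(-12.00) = -2051.67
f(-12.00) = 8441.29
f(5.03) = -470.64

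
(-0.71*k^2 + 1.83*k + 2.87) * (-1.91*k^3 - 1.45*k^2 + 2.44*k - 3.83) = 1.3561*k^5 - 2.4658*k^4 - 9.8676*k^3 + 3.023*k^2 - 0.00610000000000088*k - 10.9921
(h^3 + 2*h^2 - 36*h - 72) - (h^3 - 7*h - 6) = 2*h^2 - 29*h - 66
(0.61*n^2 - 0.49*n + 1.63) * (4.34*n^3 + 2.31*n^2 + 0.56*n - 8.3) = 2.6474*n^5 - 0.7175*n^4 + 6.2839*n^3 - 1.5721*n^2 + 4.9798*n - 13.529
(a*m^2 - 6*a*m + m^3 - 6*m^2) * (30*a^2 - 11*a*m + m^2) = 30*a^3*m^2 - 180*a^3*m + 19*a^2*m^3 - 114*a^2*m^2 - 10*a*m^4 + 60*a*m^3 + m^5 - 6*m^4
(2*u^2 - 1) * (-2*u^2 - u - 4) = -4*u^4 - 2*u^3 - 6*u^2 + u + 4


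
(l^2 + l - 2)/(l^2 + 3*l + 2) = (l - 1)/(l + 1)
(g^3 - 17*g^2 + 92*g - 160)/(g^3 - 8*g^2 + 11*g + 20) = (g - 8)/(g + 1)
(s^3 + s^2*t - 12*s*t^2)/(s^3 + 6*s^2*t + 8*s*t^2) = (s - 3*t)/(s + 2*t)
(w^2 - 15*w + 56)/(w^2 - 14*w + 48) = (w - 7)/(w - 6)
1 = 1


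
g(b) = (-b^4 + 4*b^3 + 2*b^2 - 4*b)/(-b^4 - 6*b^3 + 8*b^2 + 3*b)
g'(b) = (-4*b^3 + 12*b^2 + 4*b - 4)/(-b^4 - 6*b^3 + 8*b^2 + 3*b) + (4*b^3 + 18*b^2 - 16*b - 3)*(-b^4 + 4*b^3 + 2*b^2 - 4*b)/(-b^4 - 6*b^3 + 8*b^2 + 3*b)^2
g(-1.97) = -0.54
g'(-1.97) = 0.52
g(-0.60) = 0.95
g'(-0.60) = 4.61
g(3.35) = -0.13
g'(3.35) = 0.18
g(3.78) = -0.06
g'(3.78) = 0.15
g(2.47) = -0.36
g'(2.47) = 0.37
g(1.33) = 5.02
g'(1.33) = 109.69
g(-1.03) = 0.07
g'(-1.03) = 1.01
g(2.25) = -0.45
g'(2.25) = 0.51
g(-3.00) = -1.10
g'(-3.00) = 0.63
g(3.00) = -0.20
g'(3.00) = 0.23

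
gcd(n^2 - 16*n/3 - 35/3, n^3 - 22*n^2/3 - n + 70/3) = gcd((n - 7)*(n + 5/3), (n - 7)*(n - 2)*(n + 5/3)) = n^2 - 16*n/3 - 35/3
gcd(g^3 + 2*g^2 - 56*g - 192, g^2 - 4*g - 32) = g^2 - 4*g - 32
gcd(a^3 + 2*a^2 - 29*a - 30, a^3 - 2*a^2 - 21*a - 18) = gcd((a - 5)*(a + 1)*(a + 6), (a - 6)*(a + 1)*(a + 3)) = a + 1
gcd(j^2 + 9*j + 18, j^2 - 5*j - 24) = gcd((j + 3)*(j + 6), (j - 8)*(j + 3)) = j + 3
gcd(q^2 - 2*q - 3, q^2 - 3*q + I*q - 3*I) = q - 3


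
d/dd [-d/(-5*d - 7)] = 7/(5*d + 7)^2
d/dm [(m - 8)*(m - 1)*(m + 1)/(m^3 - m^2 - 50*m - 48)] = 7/(m^2 + 12*m + 36)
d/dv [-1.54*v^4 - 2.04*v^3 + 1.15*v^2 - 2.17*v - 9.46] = -6.16*v^3 - 6.12*v^2 + 2.3*v - 2.17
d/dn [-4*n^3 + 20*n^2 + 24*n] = -12*n^2 + 40*n + 24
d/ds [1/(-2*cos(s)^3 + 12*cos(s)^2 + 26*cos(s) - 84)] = (-3*cos(s)^2 + 12*cos(s) + 13)*sin(s)/(2*(cos(s)^3 - 6*cos(s)^2 - 13*cos(s) + 42)^2)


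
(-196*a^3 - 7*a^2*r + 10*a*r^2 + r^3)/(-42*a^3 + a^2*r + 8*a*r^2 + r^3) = (-28*a^2 + 3*a*r + r^2)/(-6*a^2 + a*r + r^2)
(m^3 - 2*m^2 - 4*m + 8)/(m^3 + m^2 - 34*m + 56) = (m^2 - 4)/(m^2 + 3*m - 28)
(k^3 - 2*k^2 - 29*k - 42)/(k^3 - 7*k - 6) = (k^2 - 4*k - 21)/(k^2 - 2*k - 3)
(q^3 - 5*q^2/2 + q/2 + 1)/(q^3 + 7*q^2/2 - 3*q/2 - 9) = (2*q^3 - 5*q^2 + q + 2)/(2*q^3 + 7*q^2 - 3*q - 18)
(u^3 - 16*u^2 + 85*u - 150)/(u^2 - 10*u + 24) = (u^2 - 10*u + 25)/(u - 4)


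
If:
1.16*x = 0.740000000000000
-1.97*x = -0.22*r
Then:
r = 5.71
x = 0.64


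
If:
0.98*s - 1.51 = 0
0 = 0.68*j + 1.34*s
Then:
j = -3.04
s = 1.54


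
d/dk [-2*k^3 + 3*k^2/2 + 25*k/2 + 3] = -6*k^2 + 3*k + 25/2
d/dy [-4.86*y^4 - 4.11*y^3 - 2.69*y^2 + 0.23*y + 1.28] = -19.44*y^3 - 12.33*y^2 - 5.38*y + 0.23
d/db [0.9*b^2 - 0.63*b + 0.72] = 1.8*b - 0.63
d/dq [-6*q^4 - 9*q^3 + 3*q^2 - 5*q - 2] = -24*q^3 - 27*q^2 + 6*q - 5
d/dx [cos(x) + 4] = -sin(x)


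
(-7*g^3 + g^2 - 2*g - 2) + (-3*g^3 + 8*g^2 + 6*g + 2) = -10*g^3 + 9*g^2 + 4*g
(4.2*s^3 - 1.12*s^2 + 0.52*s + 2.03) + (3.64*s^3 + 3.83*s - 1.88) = 7.84*s^3 - 1.12*s^2 + 4.35*s + 0.15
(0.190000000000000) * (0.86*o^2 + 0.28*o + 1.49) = 0.1634*o^2 + 0.0532*o + 0.2831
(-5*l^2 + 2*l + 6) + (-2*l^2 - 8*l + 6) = -7*l^2 - 6*l + 12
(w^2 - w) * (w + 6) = w^3 + 5*w^2 - 6*w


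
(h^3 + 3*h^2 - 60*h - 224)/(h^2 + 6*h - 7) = (h^2 - 4*h - 32)/(h - 1)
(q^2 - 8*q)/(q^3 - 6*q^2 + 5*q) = (q - 8)/(q^2 - 6*q + 5)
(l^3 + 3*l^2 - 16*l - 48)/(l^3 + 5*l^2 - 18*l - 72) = (l + 4)/(l + 6)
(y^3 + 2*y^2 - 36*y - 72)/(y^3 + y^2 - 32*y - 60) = (y + 6)/(y + 5)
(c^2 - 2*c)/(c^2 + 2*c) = (c - 2)/(c + 2)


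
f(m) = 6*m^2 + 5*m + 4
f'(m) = 12*m + 5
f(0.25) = 5.62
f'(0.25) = 8.00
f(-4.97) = 127.36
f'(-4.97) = -54.64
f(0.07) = 4.38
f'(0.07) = 5.84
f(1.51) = 25.23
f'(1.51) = 23.12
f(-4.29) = 92.97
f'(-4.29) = -46.48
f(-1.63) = 11.79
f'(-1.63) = -14.56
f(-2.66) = 33.15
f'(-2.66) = -26.92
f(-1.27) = 7.33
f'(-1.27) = -10.24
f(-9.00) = 445.00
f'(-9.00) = -103.00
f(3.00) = 73.00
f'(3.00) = 41.00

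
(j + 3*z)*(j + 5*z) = j^2 + 8*j*z + 15*z^2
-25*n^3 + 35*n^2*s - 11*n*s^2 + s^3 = (-5*n + s)^2*(-n + s)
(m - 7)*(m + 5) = m^2 - 2*m - 35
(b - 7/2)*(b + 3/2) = b^2 - 2*b - 21/4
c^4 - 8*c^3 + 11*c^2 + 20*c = c*(c - 5)*(c - 4)*(c + 1)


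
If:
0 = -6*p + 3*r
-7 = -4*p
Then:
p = 7/4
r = 7/2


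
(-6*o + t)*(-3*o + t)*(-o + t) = -18*o^3 + 27*o^2*t - 10*o*t^2 + t^3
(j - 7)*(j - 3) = j^2 - 10*j + 21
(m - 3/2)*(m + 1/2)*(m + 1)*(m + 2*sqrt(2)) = m^4 + 2*sqrt(2)*m^3 - 7*m^2/4 - 7*sqrt(2)*m/2 - 3*m/4 - 3*sqrt(2)/2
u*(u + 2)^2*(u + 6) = u^4 + 10*u^3 + 28*u^2 + 24*u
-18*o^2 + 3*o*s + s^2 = (-3*o + s)*(6*o + s)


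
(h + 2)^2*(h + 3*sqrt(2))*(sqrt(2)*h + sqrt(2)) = sqrt(2)*h^4 + 6*h^3 + 5*sqrt(2)*h^3 + 8*sqrt(2)*h^2 + 30*h^2 + 4*sqrt(2)*h + 48*h + 24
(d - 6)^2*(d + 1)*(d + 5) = d^4 - 6*d^3 - 31*d^2 + 156*d + 180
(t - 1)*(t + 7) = t^2 + 6*t - 7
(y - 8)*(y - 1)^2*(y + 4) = y^4 - 6*y^3 - 23*y^2 + 60*y - 32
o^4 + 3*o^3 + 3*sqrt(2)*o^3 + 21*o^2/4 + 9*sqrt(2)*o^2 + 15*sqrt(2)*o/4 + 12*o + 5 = (o + 1/2)*(o + 5/2)*(o + sqrt(2))*(o + 2*sqrt(2))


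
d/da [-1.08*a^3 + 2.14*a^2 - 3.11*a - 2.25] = -3.24*a^2 + 4.28*a - 3.11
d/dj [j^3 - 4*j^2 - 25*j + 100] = 3*j^2 - 8*j - 25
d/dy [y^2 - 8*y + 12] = 2*y - 8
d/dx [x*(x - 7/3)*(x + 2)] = 3*x^2 - 2*x/3 - 14/3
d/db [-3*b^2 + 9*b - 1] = 9 - 6*b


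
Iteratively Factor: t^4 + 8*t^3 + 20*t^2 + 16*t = (t)*(t^3 + 8*t^2 + 20*t + 16) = t*(t + 4)*(t^2 + 4*t + 4) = t*(t + 2)*(t + 4)*(t + 2)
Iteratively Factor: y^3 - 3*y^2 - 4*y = (y)*(y^2 - 3*y - 4) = y*(y - 4)*(y + 1)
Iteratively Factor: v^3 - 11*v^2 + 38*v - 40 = (v - 5)*(v^2 - 6*v + 8) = (v - 5)*(v - 4)*(v - 2)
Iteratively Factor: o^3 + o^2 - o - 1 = (o - 1)*(o^2 + 2*o + 1) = (o - 1)*(o + 1)*(o + 1)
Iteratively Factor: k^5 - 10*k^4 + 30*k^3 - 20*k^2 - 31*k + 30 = (k - 3)*(k^4 - 7*k^3 + 9*k^2 + 7*k - 10) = (k - 3)*(k - 1)*(k^3 - 6*k^2 + 3*k + 10) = (k - 3)*(k - 2)*(k - 1)*(k^2 - 4*k - 5) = (k - 3)*(k - 2)*(k - 1)*(k + 1)*(k - 5)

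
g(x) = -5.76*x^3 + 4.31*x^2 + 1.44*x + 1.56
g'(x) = -17.28*x^2 + 8.62*x + 1.44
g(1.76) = -13.96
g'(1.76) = -36.92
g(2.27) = -40.34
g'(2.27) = -68.03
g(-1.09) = 12.57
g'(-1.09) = -28.49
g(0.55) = 2.70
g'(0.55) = 0.95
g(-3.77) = 366.02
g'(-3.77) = -276.66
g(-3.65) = 333.82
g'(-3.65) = -260.24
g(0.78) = 2.57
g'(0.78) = -2.35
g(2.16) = -33.27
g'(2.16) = -60.56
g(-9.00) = 4536.75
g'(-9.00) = -1475.82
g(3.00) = -110.85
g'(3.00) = -128.22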